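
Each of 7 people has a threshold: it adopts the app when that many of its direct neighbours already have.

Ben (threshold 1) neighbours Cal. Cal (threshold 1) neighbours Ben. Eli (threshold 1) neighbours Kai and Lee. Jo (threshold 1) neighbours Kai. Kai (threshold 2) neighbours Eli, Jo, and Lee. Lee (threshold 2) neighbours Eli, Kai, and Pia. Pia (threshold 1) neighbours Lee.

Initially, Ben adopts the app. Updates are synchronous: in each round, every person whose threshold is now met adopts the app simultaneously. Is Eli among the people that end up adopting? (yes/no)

no

Round 1 — Ben adopts the app (initial).
Round 2 — checking thresholds:
  Cal: 1 of 1 neighbours ≥ 1, adopts the app.
Round 3 — no new adoptions; cascade stops.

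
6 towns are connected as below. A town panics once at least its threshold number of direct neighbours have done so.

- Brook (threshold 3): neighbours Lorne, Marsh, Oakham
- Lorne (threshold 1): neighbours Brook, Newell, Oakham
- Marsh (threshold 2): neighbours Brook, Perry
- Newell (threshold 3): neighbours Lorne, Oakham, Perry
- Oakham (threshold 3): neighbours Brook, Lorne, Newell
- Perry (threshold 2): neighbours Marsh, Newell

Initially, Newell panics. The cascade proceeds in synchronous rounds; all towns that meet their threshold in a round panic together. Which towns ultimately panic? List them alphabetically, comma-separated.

Lorne, Newell

Round 1 — Newell panics (initial).
Round 2 — checking thresholds:
  Lorne: 1 of 3 neighbours ≥ 1, panics.
  Oakham: 1 of 3 neighbours < 3, not yet.
  Perry: 1 of 2 neighbours < 2, not yet.
Round 3 — no new panics; cascade stops.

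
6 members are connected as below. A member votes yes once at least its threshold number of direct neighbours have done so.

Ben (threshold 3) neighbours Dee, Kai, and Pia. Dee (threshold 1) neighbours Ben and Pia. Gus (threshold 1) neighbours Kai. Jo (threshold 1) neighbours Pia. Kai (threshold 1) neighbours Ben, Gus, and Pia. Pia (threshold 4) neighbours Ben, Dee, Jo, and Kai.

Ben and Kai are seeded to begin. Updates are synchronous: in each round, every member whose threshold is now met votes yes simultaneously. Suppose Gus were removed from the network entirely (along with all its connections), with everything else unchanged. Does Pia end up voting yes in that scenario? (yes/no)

With Gus removed:
Round 1 — Ben, Kai vote yes (initial).
Round 2 — checking thresholds:
  Dee: 1 of 2 neighbours ≥ 1, votes yes.
  Pia: 2 of 4 neighbours < 4, not yet.
Round 3 — no new yes votes; cascade stops.

no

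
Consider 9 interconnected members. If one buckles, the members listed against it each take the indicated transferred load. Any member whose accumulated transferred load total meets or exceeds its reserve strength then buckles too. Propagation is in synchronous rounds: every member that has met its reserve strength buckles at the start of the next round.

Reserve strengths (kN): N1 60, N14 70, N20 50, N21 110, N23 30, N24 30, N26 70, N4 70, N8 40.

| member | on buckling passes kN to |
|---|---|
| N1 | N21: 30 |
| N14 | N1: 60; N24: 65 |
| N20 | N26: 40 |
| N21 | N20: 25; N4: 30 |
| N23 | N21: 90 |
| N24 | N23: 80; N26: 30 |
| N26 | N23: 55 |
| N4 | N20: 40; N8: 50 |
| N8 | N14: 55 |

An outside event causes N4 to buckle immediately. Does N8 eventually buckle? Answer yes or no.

yes

Round 1 — N4 buckles (initial).
  N20: +40 → 40 < 50
  N8: +50 → 50 ≥ 40
Round 2 — N8 buckles.
  N14: +55 → 55 < 70
No further bucklings.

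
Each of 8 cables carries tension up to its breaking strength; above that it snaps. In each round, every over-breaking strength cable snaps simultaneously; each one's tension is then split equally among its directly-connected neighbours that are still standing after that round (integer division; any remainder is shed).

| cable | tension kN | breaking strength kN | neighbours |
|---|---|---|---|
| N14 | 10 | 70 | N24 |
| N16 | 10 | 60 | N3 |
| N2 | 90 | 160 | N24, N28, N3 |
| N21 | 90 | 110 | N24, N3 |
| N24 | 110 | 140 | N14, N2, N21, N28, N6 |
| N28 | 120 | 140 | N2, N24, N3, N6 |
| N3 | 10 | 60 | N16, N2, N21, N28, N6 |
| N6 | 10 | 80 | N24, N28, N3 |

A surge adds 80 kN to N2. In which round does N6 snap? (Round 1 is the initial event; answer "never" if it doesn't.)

3

Round 1 — N2 at 170 > 160. N2 snaps.
  N2 sheds 170 kN to N24, N28, N3: 56 each (2 lost).
    N24: 110+56 = 166 > 140
    N28: 120+56 = 176 > 140
    N3: 10+56 = 66 > 60
Round 2 — N24, N28, N3 snap.
  N24 sheds 166 kN to N14, N21, N6: 55 each (1 lost).
    N14: 10+55 = 65 ≤ 70
    N21: 90+55 = 145 > 110
    N6: 10+55 = 65 ≤ 80
  N28 sheds 176 kN to N6: 176 each.
    N6: 65+176 = 241 > 80
  N3 sheds 66 kN to N16, N21, N6: 22 each.
    N16: 10+22 = 32 ≤ 60
    N21: 145+22 = 167 > 110
    N6: 241+22 = 263 > 80
Round 3 — N21, N6 snap.
  N21 sheds 167 kN: no online neighbours, lost.
  N6 sheds 263 kN: no online neighbours, lost.
No further breaks.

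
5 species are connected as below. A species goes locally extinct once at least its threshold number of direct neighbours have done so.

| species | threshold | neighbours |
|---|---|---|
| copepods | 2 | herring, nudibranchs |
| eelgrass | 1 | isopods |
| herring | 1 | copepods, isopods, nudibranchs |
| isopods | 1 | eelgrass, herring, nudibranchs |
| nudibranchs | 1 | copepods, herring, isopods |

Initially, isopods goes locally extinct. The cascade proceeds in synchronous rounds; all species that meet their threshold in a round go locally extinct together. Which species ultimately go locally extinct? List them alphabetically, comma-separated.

Round 1 — isopods goes locally extinct (initial).
Round 2 — checking thresholds:
  eelgrass: 1 of 1 neighbours ≥ 1, goes locally extinct.
  herring: 1 of 3 neighbours ≥ 1, goes locally extinct.
  nudibranchs: 1 of 3 neighbours ≥ 1, goes locally extinct.
Round 3 — checking thresholds:
  copepods: 2 of 2 neighbours ≥ 2, goes locally extinct.
Round 4 — no new extinctions; cascade stops.

copepods, eelgrass, herring, isopods, nudibranchs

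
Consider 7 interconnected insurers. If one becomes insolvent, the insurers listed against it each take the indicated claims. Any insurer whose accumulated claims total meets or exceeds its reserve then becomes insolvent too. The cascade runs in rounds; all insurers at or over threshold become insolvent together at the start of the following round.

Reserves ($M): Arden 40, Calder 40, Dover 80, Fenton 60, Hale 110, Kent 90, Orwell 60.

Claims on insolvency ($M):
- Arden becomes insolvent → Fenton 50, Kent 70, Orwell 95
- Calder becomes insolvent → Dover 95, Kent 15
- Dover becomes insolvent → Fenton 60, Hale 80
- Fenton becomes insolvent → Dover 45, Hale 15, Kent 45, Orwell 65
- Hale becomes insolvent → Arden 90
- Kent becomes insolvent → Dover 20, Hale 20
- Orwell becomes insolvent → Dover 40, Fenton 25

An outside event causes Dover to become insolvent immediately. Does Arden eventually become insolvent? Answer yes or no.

Round 1 — Dover becomes insolvent (initial).
  Fenton: +60 → 60 ≥ 60
  Hale: +80 → 80 < 110
Round 2 — Fenton becomes insolvent.
  Hale: +15 → 95 < 110
  Kent: +45 → 45 < 90
  Orwell: +65 → 65 ≥ 60
Round 3 — Orwell becomes insolvent.
No further insolvencies.

no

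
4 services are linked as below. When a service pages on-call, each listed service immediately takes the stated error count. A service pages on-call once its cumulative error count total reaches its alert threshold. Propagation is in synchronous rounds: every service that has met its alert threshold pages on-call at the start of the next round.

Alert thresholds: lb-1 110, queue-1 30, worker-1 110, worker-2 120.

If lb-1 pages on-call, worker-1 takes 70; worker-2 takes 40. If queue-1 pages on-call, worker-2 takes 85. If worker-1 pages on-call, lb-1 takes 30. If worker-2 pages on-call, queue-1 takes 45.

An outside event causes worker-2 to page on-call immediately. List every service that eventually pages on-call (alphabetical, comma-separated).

Round 1 — worker-2 pages on-call (initial).
  queue-1: +45 → 45 ≥ 30
Round 2 — queue-1 pages on-call.
No further pages.

queue-1, worker-2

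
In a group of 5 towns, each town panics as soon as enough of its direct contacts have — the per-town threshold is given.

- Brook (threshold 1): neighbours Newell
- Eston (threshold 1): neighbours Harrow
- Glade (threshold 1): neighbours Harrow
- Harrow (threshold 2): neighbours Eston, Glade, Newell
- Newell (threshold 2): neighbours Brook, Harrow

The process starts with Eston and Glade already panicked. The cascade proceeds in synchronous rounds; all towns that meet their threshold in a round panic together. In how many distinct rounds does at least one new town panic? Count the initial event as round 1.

Round 1 — Eston, Glade panic (initial).
Round 2 — checking thresholds:
  Harrow: 2 of 3 neighbours ≥ 2, panics.
Round 3 — no new panics; cascade stops.

2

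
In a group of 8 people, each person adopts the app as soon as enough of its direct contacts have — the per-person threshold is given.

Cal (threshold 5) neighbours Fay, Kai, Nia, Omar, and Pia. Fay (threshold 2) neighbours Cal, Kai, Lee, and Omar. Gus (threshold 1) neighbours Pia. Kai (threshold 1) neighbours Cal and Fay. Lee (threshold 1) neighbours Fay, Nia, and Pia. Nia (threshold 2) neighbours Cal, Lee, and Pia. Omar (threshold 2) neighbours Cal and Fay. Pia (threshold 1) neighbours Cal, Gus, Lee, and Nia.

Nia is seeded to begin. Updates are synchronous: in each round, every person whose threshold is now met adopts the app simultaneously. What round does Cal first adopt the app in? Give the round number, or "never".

Round 1 — Nia adopts the app (initial).
Round 2 — checking thresholds:
  Cal: 1 of 5 neighbours < 5, below threshold.
  Lee: 1 of 3 neighbours ≥ 1, adopts the app.
  Pia: 1 of 4 neighbours ≥ 1, adopts the app.
Round 3 — checking thresholds:
  Cal: 2 of 5 neighbours < 5, below threshold.
  Fay: 1 of 4 neighbours < 2, below threshold.
  Gus: 1 of 1 neighbours ≥ 1, adopts the app.
Round 4 — no new adoptions; cascade stops.

never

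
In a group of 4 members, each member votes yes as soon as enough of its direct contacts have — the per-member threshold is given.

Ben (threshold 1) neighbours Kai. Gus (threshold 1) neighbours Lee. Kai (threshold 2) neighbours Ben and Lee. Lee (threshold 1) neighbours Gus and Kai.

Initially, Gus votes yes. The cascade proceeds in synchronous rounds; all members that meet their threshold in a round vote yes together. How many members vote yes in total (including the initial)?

2

Round 1 — Gus votes yes (initial).
Round 2 — checking thresholds:
  Lee: 1 of 2 neighbours ≥ 1, votes yes.
Round 3 — no new yes votes; cascade stops.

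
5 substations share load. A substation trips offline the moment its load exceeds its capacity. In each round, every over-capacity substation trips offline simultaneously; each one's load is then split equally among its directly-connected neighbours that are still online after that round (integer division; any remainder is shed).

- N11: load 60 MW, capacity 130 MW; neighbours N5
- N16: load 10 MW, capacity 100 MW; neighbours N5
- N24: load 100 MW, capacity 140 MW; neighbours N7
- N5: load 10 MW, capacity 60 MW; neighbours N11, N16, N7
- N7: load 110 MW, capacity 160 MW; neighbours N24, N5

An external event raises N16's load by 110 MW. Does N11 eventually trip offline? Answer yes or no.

no

Round 1 — N16 at 120 > 100. N16 trips offline.
  N16 sheds 120 MW to N5: 120 each.
    N5: 10+120 = 130 > 60
Round 2 — N5 trips offline.
  N5 sheds 130 MW to N11, N7: 65 each.
    N11: 60+65 = 125 ≤ 130
    N7: 110+65 = 175 > 160
Round 3 — N7 trips offline.
  N7 sheds 175 MW to N24: 175 each.
    N24: 100+175 = 275 > 140
Round 4 — N24 trips offline.
  N24 sheds 275 MW: no online neighbours, lost.
No further trips.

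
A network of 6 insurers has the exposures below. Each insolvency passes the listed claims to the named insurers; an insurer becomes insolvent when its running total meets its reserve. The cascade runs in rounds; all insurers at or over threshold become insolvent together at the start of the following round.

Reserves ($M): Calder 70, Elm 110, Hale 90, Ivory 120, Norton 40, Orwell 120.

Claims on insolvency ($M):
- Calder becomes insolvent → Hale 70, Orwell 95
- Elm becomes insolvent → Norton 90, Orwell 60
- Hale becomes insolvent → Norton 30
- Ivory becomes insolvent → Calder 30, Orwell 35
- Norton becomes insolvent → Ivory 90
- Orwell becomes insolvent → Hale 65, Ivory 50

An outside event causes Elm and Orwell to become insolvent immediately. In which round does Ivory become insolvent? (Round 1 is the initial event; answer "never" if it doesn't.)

Round 1 — Elm, Orwell become insolvent (initial).
  Hale: +65 → 65 < 90
  Ivory: +50 → 50 < 120
  Norton: +90 → 90 ≥ 40
Round 2 — Norton becomes insolvent.
  Ivory: +90 → 140 ≥ 120
Round 3 — Ivory becomes insolvent.
  Calder: +30 → 30 < 70
No further insolvencies.

3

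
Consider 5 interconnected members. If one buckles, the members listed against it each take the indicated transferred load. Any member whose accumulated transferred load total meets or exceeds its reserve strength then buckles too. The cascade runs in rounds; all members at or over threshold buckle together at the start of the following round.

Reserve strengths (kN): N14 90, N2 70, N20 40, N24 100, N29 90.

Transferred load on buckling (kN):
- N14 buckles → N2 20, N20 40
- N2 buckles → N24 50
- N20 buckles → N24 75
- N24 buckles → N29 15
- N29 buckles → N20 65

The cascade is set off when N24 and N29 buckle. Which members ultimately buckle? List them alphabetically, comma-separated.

Round 1 — N24, N29 buckle (initial).
  N20: +65 → 65 ≥ 40
Round 2 — N20 buckles.
No further bucklings.

N20, N24, N29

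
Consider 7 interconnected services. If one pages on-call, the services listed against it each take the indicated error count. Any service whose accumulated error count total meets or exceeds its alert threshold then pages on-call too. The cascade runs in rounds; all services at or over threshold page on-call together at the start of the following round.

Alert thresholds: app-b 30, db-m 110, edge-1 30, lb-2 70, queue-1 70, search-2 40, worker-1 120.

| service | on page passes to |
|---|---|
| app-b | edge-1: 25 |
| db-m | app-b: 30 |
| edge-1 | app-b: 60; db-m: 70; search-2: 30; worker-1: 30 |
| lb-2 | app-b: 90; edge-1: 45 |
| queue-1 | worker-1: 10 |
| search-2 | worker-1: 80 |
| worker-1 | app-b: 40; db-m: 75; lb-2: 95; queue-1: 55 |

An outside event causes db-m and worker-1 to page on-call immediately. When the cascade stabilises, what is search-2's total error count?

30

Round 1 — db-m, worker-1 page on-call (initial).
  app-b: +30+40 → 70 ≥ 30
  lb-2: +95 → 95 ≥ 70
  queue-1: +55 → 55 < 70
Round 2 — app-b, lb-2 page on-call.
  edge-1: +25+45 → 70 ≥ 30
Round 3 — edge-1 pages on-call.
  search-2: +30 → 30 < 40
No further pages.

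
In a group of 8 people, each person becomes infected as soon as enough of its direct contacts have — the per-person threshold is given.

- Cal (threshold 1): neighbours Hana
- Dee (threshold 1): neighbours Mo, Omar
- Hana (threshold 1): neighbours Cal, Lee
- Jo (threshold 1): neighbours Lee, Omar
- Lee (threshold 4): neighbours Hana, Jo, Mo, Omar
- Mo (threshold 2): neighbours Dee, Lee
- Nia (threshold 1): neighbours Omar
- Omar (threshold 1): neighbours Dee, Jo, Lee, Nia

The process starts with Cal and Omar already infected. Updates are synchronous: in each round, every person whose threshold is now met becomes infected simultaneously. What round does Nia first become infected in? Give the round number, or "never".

Round 1 — Cal, Omar become infected (initial).
Round 2 — checking thresholds:
  Dee: 1 of 2 neighbours ≥ 1, becomes infected.
  Hana: 1 of 2 neighbours ≥ 1, becomes infected.
  Jo: 1 of 2 neighbours ≥ 1, becomes infected.
  Lee: 1 of 4 neighbours < 4, holds.
  Nia: 1 of 1 neighbours ≥ 1, becomes infected.
Round 3 — no new infections; cascade stops.

2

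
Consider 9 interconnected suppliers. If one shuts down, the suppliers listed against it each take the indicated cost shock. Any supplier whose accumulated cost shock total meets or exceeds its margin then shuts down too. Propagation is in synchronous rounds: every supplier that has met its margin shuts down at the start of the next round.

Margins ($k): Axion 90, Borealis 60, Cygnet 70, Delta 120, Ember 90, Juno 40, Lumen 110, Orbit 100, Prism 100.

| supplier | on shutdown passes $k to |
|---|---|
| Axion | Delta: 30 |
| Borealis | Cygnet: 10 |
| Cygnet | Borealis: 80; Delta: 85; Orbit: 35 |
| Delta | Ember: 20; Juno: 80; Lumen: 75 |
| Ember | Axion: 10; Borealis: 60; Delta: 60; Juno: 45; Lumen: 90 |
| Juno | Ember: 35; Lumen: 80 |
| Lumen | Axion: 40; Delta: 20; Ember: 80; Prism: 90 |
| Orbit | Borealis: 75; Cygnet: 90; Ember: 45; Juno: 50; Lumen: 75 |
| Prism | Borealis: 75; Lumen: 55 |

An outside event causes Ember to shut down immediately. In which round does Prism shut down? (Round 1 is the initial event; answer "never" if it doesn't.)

never

Round 1 — Ember shuts down (initial).
  Axion: +10 → 10 < 90
  Borealis: +60 → 60 ≥ 60
  Delta: +60 → 60 < 120
  Juno: +45 → 45 ≥ 40
  Lumen: +90 → 90 < 110
Round 2 — Borealis, Juno shut down.
  Cygnet: +10 → 10 < 70
  Lumen: +80 → 170 ≥ 110
Round 3 — Lumen shuts down.
  Axion: +40 → 50 < 90
  Delta: +20 → 80 < 120
  Prism: +90 → 90 < 100
No further shutdowns.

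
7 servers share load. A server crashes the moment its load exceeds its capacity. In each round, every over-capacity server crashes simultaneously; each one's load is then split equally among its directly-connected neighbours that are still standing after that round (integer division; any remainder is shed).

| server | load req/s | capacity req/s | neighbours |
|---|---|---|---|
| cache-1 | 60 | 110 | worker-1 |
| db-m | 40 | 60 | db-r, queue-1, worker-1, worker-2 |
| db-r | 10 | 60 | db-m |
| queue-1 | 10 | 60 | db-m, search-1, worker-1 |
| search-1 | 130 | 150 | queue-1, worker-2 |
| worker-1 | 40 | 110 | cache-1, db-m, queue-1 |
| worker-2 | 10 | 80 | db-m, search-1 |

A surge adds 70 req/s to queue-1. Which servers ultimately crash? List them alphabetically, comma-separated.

Round 1 — queue-1 at 80 > 60. queue-1 crashes.
  queue-1 sheds 80 req/s to db-m, search-1, worker-1: 26 each (2 lost).
    db-m: 40+26 = 66 > 60
    search-1: 130+26 = 156 > 150
    worker-1: 40+26 = 66 ≤ 110
Round 2 — db-m, search-1 crash.
  db-m sheds 66 req/s to db-r, worker-1, worker-2: 22 each.
    db-r: 10+22 = 32 ≤ 60
    worker-1: 66+22 = 88 ≤ 110
    worker-2: 10+22 = 32 ≤ 80
  search-1 sheds 156 req/s to worker-2: 156 each.
    worker-2: 32+156 = 188 > 80
Round 3 — worker-2 crashes.
  worker-2 sheds 188 req/s: no online neighbours, lost.
No further crashes.

db-m, queue-1, search-1, worker-2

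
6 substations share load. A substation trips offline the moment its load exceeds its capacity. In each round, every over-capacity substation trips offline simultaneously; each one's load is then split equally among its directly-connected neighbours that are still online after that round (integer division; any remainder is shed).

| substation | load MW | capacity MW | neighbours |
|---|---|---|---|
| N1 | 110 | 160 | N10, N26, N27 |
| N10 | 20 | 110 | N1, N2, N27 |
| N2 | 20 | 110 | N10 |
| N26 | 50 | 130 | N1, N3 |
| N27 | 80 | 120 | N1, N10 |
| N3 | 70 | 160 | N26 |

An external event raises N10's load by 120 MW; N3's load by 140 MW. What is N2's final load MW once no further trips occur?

66

Round 1 — N10 at 140 > 110; N3 at 210 > 160. N10, N3 trip offline.
  N10 sheds 140 MW to N1, N2, N27: 46 each (2 lost).
    N1: 110+46 = 156 ≤ 160
    N2: 20+46 = 66 ≤ 110
    N27: 80+46 = 126 > 120
  N3 sheds 210 MW to N26: 210 each.
    N26: 50+210 = 260 > 130
Round 2 — N26, N27 trip offline.
  N26 sheds 260 MW to N1: 260 each.
    N1: 156+260 = 416 > 160
  N27 sheds 126 MW to N1: 126 each.
    N1: 416+126 = 542 > 160
Round 3 — N1 trips offline.
  N1 sheds 542 MW: no online neighbours, lost.
No further trips.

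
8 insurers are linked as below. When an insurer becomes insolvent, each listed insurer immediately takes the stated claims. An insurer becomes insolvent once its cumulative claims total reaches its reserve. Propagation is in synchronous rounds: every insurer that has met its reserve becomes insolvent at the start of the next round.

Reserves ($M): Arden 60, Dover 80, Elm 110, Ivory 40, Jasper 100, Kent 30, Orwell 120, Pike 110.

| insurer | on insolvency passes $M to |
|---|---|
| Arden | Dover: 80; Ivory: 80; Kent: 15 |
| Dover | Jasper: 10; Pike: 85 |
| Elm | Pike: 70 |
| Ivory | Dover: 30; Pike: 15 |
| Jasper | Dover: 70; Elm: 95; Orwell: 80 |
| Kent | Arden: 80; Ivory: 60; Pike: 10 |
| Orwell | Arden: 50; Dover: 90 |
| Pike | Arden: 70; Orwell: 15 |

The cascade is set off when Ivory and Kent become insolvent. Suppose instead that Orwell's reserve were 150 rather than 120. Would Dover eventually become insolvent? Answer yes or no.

With Orwell's reserve at 150:
Round 1 — Ivory, Kent become insolvent (initial).
  Arden: +80 → 80 ≥ 60
  Dover: +30 → 30 < 80
  Pike: +15+10 → 25 < 110
Round 2 — Arden becomes insolvent.
  Dover: +80 → 110 ≥ 80
Round 3 — Dover becomes insolvent.
  Jasper: +10 → 10 < 100
  Pike: +85 → 110 ≥ 110
Round 4 — Pike becomes insolvent.
  Orwell: +15 → 15 < 150
No further insolvencies.

yes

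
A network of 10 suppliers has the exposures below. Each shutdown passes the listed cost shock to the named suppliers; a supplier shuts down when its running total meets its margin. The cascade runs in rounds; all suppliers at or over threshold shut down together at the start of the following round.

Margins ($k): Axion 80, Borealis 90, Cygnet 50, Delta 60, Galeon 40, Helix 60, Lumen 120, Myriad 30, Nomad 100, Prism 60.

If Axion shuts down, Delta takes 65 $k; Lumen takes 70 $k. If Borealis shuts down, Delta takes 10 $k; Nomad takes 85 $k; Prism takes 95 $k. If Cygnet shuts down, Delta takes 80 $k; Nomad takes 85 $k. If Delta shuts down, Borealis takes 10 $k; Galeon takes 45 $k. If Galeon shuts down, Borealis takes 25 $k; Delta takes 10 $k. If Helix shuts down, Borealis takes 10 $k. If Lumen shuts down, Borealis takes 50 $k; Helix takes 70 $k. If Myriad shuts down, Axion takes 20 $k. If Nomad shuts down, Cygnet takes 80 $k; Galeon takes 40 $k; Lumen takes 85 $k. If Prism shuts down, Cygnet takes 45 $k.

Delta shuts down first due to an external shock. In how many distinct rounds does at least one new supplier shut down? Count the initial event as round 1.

2

Round 1 — Delta shuts down (initial).
  Borealis: +10 → 10 < 90
  Galeon: +45 → 45 ≥ 40
Round 2 — Galeon shuts down.
  Borealis: +25 → 35 < 90
No further shutdowns.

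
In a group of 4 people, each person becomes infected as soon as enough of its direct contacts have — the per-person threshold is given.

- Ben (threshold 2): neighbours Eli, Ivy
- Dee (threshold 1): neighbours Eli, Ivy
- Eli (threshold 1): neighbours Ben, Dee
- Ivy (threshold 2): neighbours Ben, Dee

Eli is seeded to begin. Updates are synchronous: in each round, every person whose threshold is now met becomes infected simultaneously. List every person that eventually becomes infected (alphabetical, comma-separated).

Round 1 — Eli becomes infected (initial).
Round 2 — checking thresholds:
  Ben: 1 of 2 neighbours < 2, not yet.
  Dee: 1 of 2 neighbours ≥ 1, becomes infected.
Round 3 — no new infections; cascade stops.

Dee, Eli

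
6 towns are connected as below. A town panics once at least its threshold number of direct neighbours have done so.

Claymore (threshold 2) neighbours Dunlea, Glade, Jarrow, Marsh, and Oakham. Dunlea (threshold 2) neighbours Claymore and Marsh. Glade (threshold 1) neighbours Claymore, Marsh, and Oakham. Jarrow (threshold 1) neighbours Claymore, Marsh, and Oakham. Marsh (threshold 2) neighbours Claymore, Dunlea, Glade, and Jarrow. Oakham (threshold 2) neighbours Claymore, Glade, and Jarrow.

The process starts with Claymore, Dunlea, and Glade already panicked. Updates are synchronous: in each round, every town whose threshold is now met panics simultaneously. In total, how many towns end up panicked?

Round 1 — Claymore, Dunlea, Glade panic (initial).
Round 2 — checking thresholds:
  Jarrow: 1 of 3 neighbours ≥ 1, panics.
  Marsh: 3 of 4 neighbours ≥ 2, panics.
  Oakham: 2 of 3 neighbours ≥ 2, panics.
Round 3 — no new panics; cascade stops.

6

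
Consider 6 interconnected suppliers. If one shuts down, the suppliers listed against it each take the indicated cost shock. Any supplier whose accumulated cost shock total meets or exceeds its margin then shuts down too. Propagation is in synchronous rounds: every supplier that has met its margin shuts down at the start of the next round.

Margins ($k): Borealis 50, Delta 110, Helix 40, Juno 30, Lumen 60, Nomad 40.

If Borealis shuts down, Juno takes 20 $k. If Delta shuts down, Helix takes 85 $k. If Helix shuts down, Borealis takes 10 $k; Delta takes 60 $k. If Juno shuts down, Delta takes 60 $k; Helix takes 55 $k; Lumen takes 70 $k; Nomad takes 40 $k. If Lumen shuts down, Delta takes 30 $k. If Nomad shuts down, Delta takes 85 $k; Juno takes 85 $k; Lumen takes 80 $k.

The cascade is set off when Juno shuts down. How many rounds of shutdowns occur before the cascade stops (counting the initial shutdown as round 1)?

Round 1 — Juno shuts down (initial).
  Delta: +60 → 60 < 110
  Helix: +55 → 55 ≥ 40
  Lumen: +70 → 70 ≥ 60
  Nomad: +40 → 40 ≥ 40
Round 2 — Helix, Lumen, Nomad shut down.
  Borealis: +10 → 10 < 50
  Delta: +60+30+85 → 235 ≥ 110
Round 3 — Delta shuts down.
No further shutdowns.

3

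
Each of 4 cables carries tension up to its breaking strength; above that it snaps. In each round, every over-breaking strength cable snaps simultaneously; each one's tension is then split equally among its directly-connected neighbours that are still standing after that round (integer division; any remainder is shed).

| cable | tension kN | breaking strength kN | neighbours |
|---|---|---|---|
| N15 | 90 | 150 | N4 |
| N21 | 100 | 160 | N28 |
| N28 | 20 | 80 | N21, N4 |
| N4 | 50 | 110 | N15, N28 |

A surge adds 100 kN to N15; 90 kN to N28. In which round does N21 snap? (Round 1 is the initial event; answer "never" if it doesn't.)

never

Round 1 — N15 at 190 > 150; N28 at 110 > 80. N15, N28 snap.
  N15 sheds 190 kN to N4: 190 each.
    N4: 50+190 = 240 > 110
  N28 sheds 110 kN to N21, N4: 55 each.
    N21: 100+55 = 155 ≤ 160
    N4: 240+55 = 295 > 110
Round 2 — N4 snaps.
  N4 sheds 295 kN: no online neighbours, lost.
No further breaks.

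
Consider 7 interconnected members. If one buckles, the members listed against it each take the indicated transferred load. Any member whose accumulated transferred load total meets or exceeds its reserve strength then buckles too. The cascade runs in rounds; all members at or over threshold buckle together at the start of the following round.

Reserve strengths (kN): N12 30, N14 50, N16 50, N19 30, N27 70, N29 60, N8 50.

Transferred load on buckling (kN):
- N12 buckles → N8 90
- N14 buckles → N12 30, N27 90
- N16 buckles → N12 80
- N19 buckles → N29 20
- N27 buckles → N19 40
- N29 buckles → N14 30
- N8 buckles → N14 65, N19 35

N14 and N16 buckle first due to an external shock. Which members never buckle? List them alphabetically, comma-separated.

Round 1 — N14, N16 buckle (initial).
  N12: +30+80 → 110 ≥ 30
  N27: +90 → 90 ≥ 70
Round 2 — N12, N27 buckle.
  N19: +40 → 40 ≥ 30
  N8: +90 → 90 ≥ 50
Round 3 — N19, N8 buckle.
  N29: +20 → 20 < 60
No further bucklings.

N29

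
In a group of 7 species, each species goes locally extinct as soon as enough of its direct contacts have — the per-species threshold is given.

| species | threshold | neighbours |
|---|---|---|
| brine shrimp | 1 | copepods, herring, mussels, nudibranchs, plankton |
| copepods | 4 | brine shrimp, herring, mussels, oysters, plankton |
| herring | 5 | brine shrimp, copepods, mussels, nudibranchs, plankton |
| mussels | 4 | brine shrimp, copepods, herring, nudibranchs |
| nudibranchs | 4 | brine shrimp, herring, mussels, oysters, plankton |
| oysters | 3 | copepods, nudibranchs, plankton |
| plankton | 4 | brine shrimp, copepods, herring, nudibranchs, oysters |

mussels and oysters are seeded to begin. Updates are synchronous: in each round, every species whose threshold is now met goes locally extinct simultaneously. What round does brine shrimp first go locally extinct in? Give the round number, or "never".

Round 1 — mussels, oysters go locally extinct (initial).
Round 2 — checking thresholds:
  brine shrimp: 1 of 5 neighbours ≥ 1, goes locally extinct.
  copepods: 2 of 5 neighbours < 4, not yet.
  herring: 1 of 5 neighbours < 5, not yet.
  nudibranchs: 2 of 5 neighbours < 4, not yet.
  plankton: 1 of 5 neighbours < 4, not yet.
Round 3 — no new extinctions; cascade stops.

2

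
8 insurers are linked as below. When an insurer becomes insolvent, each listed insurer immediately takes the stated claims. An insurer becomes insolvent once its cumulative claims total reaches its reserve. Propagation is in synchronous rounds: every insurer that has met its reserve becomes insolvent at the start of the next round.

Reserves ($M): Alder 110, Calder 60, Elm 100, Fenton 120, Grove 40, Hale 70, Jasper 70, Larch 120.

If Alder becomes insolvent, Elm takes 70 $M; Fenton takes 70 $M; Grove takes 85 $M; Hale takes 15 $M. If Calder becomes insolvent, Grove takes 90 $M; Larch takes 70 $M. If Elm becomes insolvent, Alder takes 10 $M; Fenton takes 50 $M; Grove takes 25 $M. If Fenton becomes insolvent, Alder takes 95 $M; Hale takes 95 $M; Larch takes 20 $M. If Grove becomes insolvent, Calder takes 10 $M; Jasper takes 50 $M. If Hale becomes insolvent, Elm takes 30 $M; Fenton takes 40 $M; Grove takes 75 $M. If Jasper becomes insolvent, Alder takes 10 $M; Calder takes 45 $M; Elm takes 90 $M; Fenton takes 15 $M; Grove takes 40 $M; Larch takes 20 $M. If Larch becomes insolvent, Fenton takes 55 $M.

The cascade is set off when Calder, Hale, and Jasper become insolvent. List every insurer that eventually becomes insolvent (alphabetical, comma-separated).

Calder, Elm, Grove, Hale, Jasper

Round 1 — Calder, Hale, Jasper become insolvent (initial).
  Alder: +10 → 10 < 110
  Elm: +30+90 → 120 ≥ 100
  Fenton: +40+15 → 55 < 120
  Grove: +90+75+40 → 205 ≥ 40
  Larch: +70+20 → 90 < 120
Round 2 — Elm, Grove become insolvent.
  Alder: +10 → 20 < 110
  Fenton: +50 → 105 < 120
No further insolvencies.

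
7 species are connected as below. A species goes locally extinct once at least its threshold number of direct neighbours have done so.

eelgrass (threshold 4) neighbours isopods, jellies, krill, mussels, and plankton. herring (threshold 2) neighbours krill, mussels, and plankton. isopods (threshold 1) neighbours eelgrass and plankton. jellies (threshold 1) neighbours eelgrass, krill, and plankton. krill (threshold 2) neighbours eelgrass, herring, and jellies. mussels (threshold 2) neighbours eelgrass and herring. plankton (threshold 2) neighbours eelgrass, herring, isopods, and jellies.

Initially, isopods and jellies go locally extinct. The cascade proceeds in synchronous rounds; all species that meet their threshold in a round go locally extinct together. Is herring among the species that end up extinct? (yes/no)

no

Round 1 — isopods, jellies go locally extinct (initial).
Round 2 — checking thresholds:
  eelgrass: 2 of 5 neighbours < 4, not yet.
  krill: 1 of 3 neighbours < 2, not yet.
  plankton: 2 of 4 neighbours ≥ 2, goes locally extinct.
Round 3 — no new extinctions; cascade stops.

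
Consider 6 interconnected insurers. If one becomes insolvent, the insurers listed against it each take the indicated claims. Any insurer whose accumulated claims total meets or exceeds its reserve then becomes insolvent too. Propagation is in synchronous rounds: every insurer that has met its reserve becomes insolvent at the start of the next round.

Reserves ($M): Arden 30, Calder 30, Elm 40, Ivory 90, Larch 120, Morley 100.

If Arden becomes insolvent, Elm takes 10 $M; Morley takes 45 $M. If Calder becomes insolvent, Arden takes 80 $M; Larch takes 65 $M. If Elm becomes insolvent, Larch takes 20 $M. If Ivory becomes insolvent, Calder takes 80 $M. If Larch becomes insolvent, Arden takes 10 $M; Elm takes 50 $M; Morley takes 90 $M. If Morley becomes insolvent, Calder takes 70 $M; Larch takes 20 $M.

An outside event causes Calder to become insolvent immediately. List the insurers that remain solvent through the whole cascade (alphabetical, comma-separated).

Round 1 — Calder becomes insolvent (initial).
  Arden: +80 → 80 ≥ 30
  Larch: +65 → 65 < 120
Round 2 — Arden becomes insolvent.
  Elm: +10 → 10 < 40
  Morley: +45 → 45 < 100
No further insolvencies.

Elm, Ivory, Larch, Morley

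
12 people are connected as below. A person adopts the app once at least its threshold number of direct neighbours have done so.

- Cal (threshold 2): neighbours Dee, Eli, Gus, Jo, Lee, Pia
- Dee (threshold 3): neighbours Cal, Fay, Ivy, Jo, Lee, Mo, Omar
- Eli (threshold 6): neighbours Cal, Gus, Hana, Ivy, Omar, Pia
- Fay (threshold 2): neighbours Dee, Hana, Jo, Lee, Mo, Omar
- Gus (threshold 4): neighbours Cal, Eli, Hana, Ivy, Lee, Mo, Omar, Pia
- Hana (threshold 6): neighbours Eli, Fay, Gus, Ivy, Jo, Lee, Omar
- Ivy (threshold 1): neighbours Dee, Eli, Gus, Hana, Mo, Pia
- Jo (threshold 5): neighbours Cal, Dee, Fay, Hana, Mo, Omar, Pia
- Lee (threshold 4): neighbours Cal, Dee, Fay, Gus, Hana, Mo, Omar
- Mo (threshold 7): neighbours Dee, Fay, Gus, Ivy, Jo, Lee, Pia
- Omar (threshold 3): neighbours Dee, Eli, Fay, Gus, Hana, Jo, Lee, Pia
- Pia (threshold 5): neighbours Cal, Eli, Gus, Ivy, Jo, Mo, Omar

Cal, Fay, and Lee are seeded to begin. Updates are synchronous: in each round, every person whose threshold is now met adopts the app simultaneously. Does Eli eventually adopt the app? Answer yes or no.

no

Round 1 — Cal, Fay, Lee adopt the app (initial).
Round 2 — checking thresholds:
  Dee: 3 of 7 neighbours ≥ 3, adopts the app.
  Eli: 1 of 6 neighbours < 6, below threshold.
  Gus: 2 of 8 neighbours < 4, below threshold.
  Hana: 2 of 7 neighbours < 6, below threshold.
  Jo: 2 of 7 neighbours < 5, below threshold.
  Mo: 2 of 7 neighbours < 7, below threshold.
  Omar: 2 of 8 neighbours < 3, below threshold.
  Pia: 1 of 7 neighbours < 5, below threshold.
Round 3 — checking thresholds:
  Eli: 1 of 6 neighbours < 6, below threshold.
  Gus: 2 of 8 neighbours < 4, below threshold.
  Hana: 2 of 7 neighbours < 6, below threshold.
  Ivy: 1 of 6 neighbours ≥ 1, adopts the app.
  Jo: 3 of 7 neighbours < 5, below threshold.
  Mo: 3 of 7 neighbours < 7, below threshold.
  Omar: 3 of 8 neighbours ≥ 3, adopts the app.
  Pia: 1 of 7 neighbours < 5, below threshold.
Round 4 — checking thresholds:
  Eli: 3 of 6 neighbours < 6, below threshold.
  Gus: 4 of 8 neighbours ≥ 4, adopts the app.
  Hana: 4 of 7 neighbours < 6, below threshold.
  Jo: 4 of 7 neighbours < 5, below threshold.
  Mo: 4 of 7 neighbours < 7, below threshold.
  Pia: 3 of 7 neighbours < 5, below threshold.
Round 5 — no new adoptions; cascade stops.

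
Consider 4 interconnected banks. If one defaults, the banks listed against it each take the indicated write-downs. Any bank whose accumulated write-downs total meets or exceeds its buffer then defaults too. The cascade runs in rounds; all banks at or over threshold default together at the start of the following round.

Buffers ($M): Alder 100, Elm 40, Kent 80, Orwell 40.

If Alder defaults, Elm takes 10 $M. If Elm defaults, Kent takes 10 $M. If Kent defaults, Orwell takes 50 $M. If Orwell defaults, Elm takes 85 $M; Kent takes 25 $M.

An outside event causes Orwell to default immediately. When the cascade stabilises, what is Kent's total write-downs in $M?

35

Round 1 — Orwell defaults (initial).
  Elm: +85 → 85 ≥ 40
  Kent: +25 → 25 < 80
Round 2 — Elm defaults.
  Kent: +10 → 35 < 80
No further defaults.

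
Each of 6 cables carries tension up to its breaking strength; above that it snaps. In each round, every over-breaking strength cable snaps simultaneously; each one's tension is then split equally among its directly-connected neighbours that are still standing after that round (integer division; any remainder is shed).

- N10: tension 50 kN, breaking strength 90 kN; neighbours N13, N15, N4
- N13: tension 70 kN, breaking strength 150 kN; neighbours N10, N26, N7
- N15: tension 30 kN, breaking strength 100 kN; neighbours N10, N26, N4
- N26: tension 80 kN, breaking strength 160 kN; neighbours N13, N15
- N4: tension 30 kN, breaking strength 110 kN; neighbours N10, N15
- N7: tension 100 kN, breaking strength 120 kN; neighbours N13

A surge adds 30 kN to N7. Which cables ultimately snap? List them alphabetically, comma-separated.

Round 1 — N7 at 130 > 120. N7 snaps.
  N7 sheds 130 kN to N13: 130 each.
    N13: 70+130 = 200 > 150
Round 2 — N13 snaps.
  N13 sheds 200 kN to N10, N26: 100 each.
    N10: 50+100 = 150 > 90
    N26: 80+100 = 180 > 160
Round 3 — N10, N26 snap.
  N10 sheds 150 kN to N15, N4: 75 each.
    N15: 30+75 = 105 > 100
    N4: 30+75 = 105 ≤ 110
  N26 sheds 180 kN to N15: 180 each.
    N15: 105+180 = 285 > 100
Round 4 — N15 snaps.
  N15 sheds 285 kN to N4: 285 each.
    N4: 105+285 = 390 > 110
Round 5 — N4 snaps.
  N4 sheds 390 kN: no online neighbours, lost.
No further breaks.

N10, N13, N15, N26, N4, N7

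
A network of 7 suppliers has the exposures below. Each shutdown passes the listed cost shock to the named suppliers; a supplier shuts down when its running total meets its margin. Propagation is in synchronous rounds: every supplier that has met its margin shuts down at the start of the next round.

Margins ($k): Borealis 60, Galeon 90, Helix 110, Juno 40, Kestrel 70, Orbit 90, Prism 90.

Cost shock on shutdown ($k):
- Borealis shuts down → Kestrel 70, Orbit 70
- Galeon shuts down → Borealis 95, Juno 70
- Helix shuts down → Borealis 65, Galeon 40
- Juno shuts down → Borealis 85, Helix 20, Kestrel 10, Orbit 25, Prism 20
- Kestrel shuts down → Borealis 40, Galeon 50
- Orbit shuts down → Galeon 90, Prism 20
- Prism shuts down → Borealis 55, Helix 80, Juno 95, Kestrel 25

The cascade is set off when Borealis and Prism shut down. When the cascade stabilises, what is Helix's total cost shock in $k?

100

Round 1 — Borealis, Prism shut down (initial).
  Helix: +80 → 80 < 110
  Juno: +95 → 95 ≥ 40
  Kestrel: +70+25 → 95 ≥ 70
  Orbit: +70 → 70 < 90
Round 2 — Juno, Kestrel shut down.
  Galeon: +50 → 50 < 90
  Helix: +20 → 100 < 110
  Orbit: +25 → 95 ≥ 90
Round 3 — Orbit shuts down.
  Galeon: +90 → 140 ≥ 90
Round 4 — Galeon shuts down.
No further shutdowns.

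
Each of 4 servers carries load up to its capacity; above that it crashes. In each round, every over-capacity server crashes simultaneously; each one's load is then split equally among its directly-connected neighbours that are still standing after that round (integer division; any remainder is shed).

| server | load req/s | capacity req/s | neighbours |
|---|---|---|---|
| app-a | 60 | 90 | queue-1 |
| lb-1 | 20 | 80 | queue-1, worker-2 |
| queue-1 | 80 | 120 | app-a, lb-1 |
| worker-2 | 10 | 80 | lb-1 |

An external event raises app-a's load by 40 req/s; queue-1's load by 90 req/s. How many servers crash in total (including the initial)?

4

Round 1 — app-a at 100 > 90; queue-1 at 170 > 120. app-a, queue-1 crash.
  app-a sheds 100 req/s: no online neighbours, lost.
  queue-1 sheds 170 req/s to lb-1: 170 each.
    lb-1: 20+170 = 190 > 80
Round 2 — lb-1 crashes.
  lb-1 sheds 190 req/s to worker-2: 190 each.
    worker-2: 10+190 = 200 > 80
Round 3 — worker-2 crashes.
  worker-2 sheds 200 req/s: no online neighbours, lost.
No further crashes.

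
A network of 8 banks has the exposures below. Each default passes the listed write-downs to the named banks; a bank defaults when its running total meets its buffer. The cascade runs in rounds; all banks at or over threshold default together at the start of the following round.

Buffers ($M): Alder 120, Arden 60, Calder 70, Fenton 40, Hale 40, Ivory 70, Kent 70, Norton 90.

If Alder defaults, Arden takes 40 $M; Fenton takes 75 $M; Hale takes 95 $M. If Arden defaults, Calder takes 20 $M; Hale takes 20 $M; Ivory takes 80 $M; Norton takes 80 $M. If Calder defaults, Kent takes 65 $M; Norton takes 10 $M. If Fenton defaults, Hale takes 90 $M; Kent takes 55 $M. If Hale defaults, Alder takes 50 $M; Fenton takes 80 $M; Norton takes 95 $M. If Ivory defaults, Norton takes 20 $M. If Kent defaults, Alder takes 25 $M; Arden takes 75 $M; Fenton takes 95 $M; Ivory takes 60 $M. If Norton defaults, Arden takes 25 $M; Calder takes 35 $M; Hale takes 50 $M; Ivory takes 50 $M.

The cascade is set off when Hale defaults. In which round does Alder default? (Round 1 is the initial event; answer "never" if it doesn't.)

Round 1 — Hale defaults (initial).
  Alder: +50 → 50 < 120
  Fenton: +80 → 80 ≥ 40
  Norton: +95 → 95 ≥ 90
Round 2 — Fenton, Norton default.
  Arden: +25 → 25 < 60
  Calder: +35 → 35 < 70
  Ivory: +50 → 50 < 70
  Kent: +55 → 55 < 70
No further defaults.

never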